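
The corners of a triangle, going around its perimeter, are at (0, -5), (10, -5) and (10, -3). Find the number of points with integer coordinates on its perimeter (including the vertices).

Along each edge there are gcd(|Δx|,|Δy|)+1 lattice points, so counting each shared vertex once the boundary has gcd(10,0) + gcd(0,2) + gcd(10,2) = 10+2+2 = 14.

14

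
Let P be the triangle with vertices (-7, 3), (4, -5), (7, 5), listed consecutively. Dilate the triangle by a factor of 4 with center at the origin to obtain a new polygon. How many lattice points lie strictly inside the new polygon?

By the shoelace formula, twice the signed area is |((-7)·(-5) − 4·3) + (4·5 − 7·(-5)) + (7·3 − (-7)·5)| = 134, so the area is 67.
Along each edge there are gcd(|Δx|,|Δy|)+1 lattice points, so counting each shared vertex once the boundary has gcd(11,8) + gcd(3,10) + gcd(14,2) = 1+1+2 = 4.
Scaling by 4 multiplies the area by 4² = 16 (so the new area is 1072) and multiplies the boundary lattice-point count by 4, giving 16.
By Pick's theorem, the interior count of the dilated polygon is 1072 − 16/2 + 1 = 1065.

1065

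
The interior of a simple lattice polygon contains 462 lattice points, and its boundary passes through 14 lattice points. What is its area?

Pick's theorem states A = I + B/2 − 1, so A = 462 + 14/2 − 1 = 468.

468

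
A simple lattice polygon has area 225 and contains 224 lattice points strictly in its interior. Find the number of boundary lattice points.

Pick's theorem gives A = I + B/2 − 1, so B = 2(A − I + 1) = 2(225 − 224 + 1) = 4.

4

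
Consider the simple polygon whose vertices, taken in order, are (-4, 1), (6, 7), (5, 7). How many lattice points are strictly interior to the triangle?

1

By the shoelace formula, twice the signed area is |[(-4)·7 − 6·1] + [6·7 − 5·7] + [5·1 − (-4)·7]| = 6, so the area is 3.
Summing gcd(|Δx|,|Δy|) over the edges gives the boundary count: gcd(10,6) + gcd(1,0) + gcd(9,6) = 2+1+3 = 6.
By Pick's theorem A = I + B/2 − 1, so I = 3 − 6/2 + 1 = 1.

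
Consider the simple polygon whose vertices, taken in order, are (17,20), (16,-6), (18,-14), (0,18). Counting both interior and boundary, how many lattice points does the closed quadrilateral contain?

264

The shoelace formula gives twice the area as |(17·(-6) − 16·20) + (16·(-14) − 18·(-6)) + (18·18 − 0·(-14)) + (0·20 − 17·18)| = 520, so the area is 260.
Summing gcd(|Δx|,|Δy|) over the edges gives the boundary count: gcd(1,26) + gcd(2,8) + gcd(18,32) + gcd(17,2) = 1+2+2+1 = 6.
Pick's theorem gives I = A − B/2 + 1 = 260 − 6/2 + 1 = 258, so the closed region contains I + B = 258 + 6 = 264 lattice points.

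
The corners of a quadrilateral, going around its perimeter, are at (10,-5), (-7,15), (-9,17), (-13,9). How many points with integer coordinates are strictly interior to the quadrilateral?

120

The shoelace formula gives twice the area as |[10·15 − (-7)·(-5)] + [(-7)·17 − (-9)·15] + [(-9)·9 − (-13)·17] + [(-13)·(-5) − 10·9]| = 246, so the area is 123.
Along each edge there are gcd(|Δx|,|Δy|)+1 lattice points, so counting each shared vertex once the boundary has gcd(17,20) + gcd(2,2) + gcd(4,8) + gcd(23,14) = 1+2+4+1 = 8.
Pick's theorem gives I = A − B/2 + 1 = 123 − 8/2 + 1 = 120.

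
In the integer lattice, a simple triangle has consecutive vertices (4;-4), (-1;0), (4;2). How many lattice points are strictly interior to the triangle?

Using the shoelace formula, 2A = |[4·0 − (-1)·(-4)] + [(-1)·2 − 4·0] + [4·(-4) − 4·2]| = 30, so the area is 15.
Along each edge there are gcd(|Δx|,|Δy|)+1 lattice points, so counting each shared vertex once the boundary has gcd(5,4) + gcd(5,2) + gcd(0,6) = 1+1+6 = 8.
By Pick's theorem A = I + B/2 − 1, so I = 15 − 8/2 + 1 = 12.

12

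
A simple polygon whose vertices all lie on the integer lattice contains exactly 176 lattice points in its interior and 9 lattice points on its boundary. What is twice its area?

Pick's theorem states A = I + B/2 − 1, so A = 176 + 9/2 − 1 = 359/2.
Hence 2A = 359.

359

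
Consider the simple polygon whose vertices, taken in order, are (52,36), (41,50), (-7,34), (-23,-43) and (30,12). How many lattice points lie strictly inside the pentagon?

Using the shoelace formula, 2A = |(52·50 − 41·36) + (41·34 − (-7)·50) + ((-7)·(-43) − (-23)·34) + ((-23)·12 − 30·(-43)) + (30·36 − 52·12)| = 5421, so the area is 2710.5.
The number of boundary lattice points is Σ gcd(|Δx|,|Δy|) = gcd(11,14) + gcd(48,16) + gcd(16,77) + gcd(53,55) + gcd(22,24) = 1+16+1+1+2 = 21.
Pick's theorem gives I = A − B/2 + 1 = 2710.5 − 21/2 + 1 = 2701.

2701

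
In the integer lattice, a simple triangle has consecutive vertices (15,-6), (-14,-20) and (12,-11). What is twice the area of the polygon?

Using the shoelace formula, 2A = |(15·(-20) − (-14)·(-6)) + ((-14)·(-11) − 12·(-20)) + (12·(-6) − 15·(-11))| = 103, so the area is 51.5.

103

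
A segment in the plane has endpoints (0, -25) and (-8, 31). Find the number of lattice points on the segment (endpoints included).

9

The number of lattice points on a segment between lattice points is gcd(|Δx|,|Δy|) + 1 = gcd(8,56) + 1 = 8 + 1 = 9.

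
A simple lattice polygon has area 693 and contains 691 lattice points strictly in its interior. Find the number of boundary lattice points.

Pick's theorem gives A = I + B/2 − 1, so B = 2(A − I + 1) = 2(693 − 691 + 1) = 6.

6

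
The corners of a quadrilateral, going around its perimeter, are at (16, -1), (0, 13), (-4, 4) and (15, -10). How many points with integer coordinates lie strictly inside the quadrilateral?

191

The shoelace formula gives twice the area as |(16·13 − 0·(-1)) + (0·4 − (-4)·13) + ((-4)·(-10) − 15·4) + (15·(-1) − 16·(-10))| = 385, so the area is 385/2.
Summing gcd(|Δx|,|Δy|) over the edges gives the boundary count: gcd(16,14) + gcd(4,9) + gcd(19,14) + gcd(1,9) = 2+1+1+1 = 5.
Pick's theorem gives I = A − B/2 + 1 = 385/2 − 5/2 + 1 = 191.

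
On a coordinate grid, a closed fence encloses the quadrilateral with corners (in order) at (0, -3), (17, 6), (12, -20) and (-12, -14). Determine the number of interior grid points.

363

By the shoelace formula, twice the signed area is |[0·6 − 17·(-3)] + [17·(-20) − 12·6] + [12·(-14) − (-12)·(-20)] + [(-12)·(-3) − 0·(-14)]| = 733, so the area is 366.5.
Along each edge there are gcd(|Δx|,|Δy|)+1 lattice points, so counting each shared vertex once the boundary has gcd(17,9) + gcd(5,26) + gcd(24,6) + gcd(12,11) = 1+1+6+1 = 9.
Pick's theorem gives I = A − B/2 + 1 = 366.5 − 9/2 + 1 = 363.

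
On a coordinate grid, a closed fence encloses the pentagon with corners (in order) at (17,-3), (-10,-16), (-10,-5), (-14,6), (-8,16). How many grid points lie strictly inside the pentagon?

By the shoelace formula, twice the signed area is |(17·(-16) − (-10)·(-3)) + ((-10)·(-5) − (-10)·(-16)) + ((-10)·6 − (-14)·(-5)) + ((-14)·16 − (-8)·6) + ((-8)·(-3) − 17·16)| = 966, so the area is 483.
Summing gcd(|Δx|,|Δy|) over the edges gives the boundary count: gcd(27,13) + gcd(0,11) + gcd(4,11) + gcd(6,10) + gcd(25,19) = 1+11+1+2+1 = 16.
Pick's theorem gives I = A − B/2 + 1 = 483 − 16/2 + 1 = 476.

476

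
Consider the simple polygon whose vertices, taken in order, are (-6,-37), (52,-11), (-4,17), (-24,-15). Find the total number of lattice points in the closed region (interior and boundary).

Using the shoelace formula, 2A = |[(-6)·(-11) − 52·(-37)] + [52·17 − (-4)·(-11)] + [(-4)·(-15) − (-24)·17] + [(-24)·(-37) − (-6)·(-15)]| = 4096, so the area is 2048.
Along each edge there are gcd(|Δx|,|Δy|)+1 lattice points, so counting each shared vertex once the boundary has gcd(58,26) + gcd(56,28) + gcd(20,32) + gcd(18,22) = 2+28+4+2 = 36.
Pick's theorem gives I = A − B/2 + 1 = 2048 − 36/2 + 1 = 2031, so the closed region contains I + B = 2031 + 36 = 2067 lattice points.

2067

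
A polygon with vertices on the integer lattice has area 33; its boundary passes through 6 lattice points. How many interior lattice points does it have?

From Pick's theorem, I = A − B/2 + 1 = 33 − 6/2 + 1 = 31.

31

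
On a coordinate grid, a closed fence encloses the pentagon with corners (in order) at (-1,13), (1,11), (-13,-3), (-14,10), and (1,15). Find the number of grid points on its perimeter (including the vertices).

The number of boundary lattice points is Σ gcd(|Δx|,|Δy|) = gcd(2,2) + gcd(14,14) + gcd(1,13) + gcd(15,5) + gcd(2,2) = 2+14+1+5+2 = 24.

24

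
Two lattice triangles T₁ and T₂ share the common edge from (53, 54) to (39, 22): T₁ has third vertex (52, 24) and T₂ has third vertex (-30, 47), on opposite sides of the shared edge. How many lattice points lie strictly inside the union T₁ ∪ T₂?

The union is the simple quadrilateral with vertices (53, 54), (52, 24), (39, 22), (-30, 47) in order.
The shoelace formula gives twice the area as |(53·24 − 52·54) + (52·22 − 39·24) + (39·47 − (-30)·22) + ((-30)·54 − 53·47)| = 2946, so the area is 1473.
Summing gcd(|Δx|,|Δy|) over the edges gives the boundary count: gcd(1,30) + gcd(13,2) + gcd(69,25) + gcd(83,7) = 1+1+1+1 = 4.
By Pick's theorem I = A − B/2 + 1 = 1473 − 4/2 + 1 = 1472.

1472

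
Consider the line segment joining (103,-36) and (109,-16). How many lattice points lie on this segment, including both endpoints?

The number of lattice points on a segment between lattice points is gcd(|Δx|,|Δy|) + 1 = gcd(6,20) + 1 = 2 + 1 = 3.

3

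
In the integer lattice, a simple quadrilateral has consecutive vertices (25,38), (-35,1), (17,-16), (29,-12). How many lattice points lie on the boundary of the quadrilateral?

Summing gcd(|Δx|,|Δy|) over the edges gives the boundary count: gcd(60,37) + gcd(52,17) + gcd(12,4) + gcd(4,50) = 1+1+4+2 = 8.

8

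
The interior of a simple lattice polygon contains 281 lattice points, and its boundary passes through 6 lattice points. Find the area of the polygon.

By Pick's theorem, A = I + B/2 − 1 = 281 + 6/2 − 1 = 283.

283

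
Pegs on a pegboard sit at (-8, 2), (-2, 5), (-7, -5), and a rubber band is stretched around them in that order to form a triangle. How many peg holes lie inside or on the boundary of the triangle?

28

The shoelace formula gives twice the area as |((-8)·5 − (-2)·2) + ((-2)·(-5) − (-7)·5) + ((-7)·2 − (-8)·(-5))| = 45, so the area is 22.5.
The number of boundary lattice points is Σ gcd(|Δx|,|Δy|) = gcd(6,3) + gcd(5,10) + gcd(1,7) = 3+5+1 = 9.
Pick's theorem gives I = A − B/2 + 1 = 22.5 − 9/2 + 1 = 19, so the closed region contains I + B = 19 + 9 = 28 lattice points.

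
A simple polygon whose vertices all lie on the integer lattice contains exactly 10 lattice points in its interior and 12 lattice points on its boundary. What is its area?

15

Pick's theorem states A = I + B/2 − 1, so A = 10 + 12/2 − 1 = 15.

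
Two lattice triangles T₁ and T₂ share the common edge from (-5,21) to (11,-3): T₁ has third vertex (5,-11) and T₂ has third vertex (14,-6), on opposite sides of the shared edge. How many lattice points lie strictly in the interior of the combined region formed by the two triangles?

The union is the simple quadrilateral with vertices (-5,21), (5,-11), (11,-3), (14,-6) in order.
By the shoelace formula, twice the signed area is |[(-5)·(-11) − 5·21] + [5·(-3) − 11·(-11)] + [11·(-6) − 14·(-3)] + [14·21 − (-5)·(-6)]| = 296, so the area is 148.
Along each edge there are gcd(|Δx|,|Δy|)+1 lattice points, so counting each shared vertex once the boundary has gcd(10,32) + gcd(6,8) + gcd(3,3) + gcd(19,27) = 2+2+3+1 = 8.
By Pick's theorem I = A − B/2 + 1 = 148 − 8/2 + 1 = 145.

145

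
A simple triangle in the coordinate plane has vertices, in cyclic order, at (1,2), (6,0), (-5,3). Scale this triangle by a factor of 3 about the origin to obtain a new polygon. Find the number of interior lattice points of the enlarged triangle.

28

The shoelace formula gives twice the area as |[1·0 − 6·2] + [6·3 − (-5)·0] + [(-5)·2 − 1·3]| = 7, so the area is 7/2.
Along each edge there are gcd(|Δx|,|Δy|)+1 lattice points, so counting each shared vertex once the boundary has gcd(5,2) + gcd(11,3) + gcd(6,1) = 1+1+1 = 3.
Scaling by 3 multiplies the area by 3² = 9 (so the new area is 31.5) and multiplies the boundary lattice-point count by 3, giving 9.
By Pick's theorem, the interior count of the dilated polygon is 31.5 − 9/2 + 1 = 28.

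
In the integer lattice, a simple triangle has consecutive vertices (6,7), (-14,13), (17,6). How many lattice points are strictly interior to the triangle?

Using the shoelace formula, 2A = |(6·13 − (-14)·7) + ((-14)·6 − 17·13) + (17·7 − 6·6)| = 46, so the area is 23.
Along each edge there are gcd(|Δx|,|Δy|)+1 lattice points, so counting each shared vertex once the boundary has gcd(20,6) + gcd(31,7) + gcd(11,1) = 2+1+1 = 4.
By Pick's theorem A = I + B/2 − 1, so I = 23 − 4/2 + 1 = 22.

22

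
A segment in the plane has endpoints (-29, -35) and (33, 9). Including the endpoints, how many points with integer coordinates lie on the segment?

The number of lattice points on a segment between lattice points is gcd(|Δx|,|Δy|) + 1 = gcd(62,44) + 1 = 2 + 1 = 3.

3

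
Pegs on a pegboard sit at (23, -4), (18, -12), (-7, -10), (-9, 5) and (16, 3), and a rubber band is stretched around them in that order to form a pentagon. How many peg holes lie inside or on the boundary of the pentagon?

By the shoelace formula, twice the signed area is |[23·(-12) − 18·(-4)] + [18·(-10) − (-7)·(-12)] + [(-7)·5 − (-9)·(-10)] + [(-9)·3 − 16·5] + [16·(-4) − 23·3]| = 833, so the area is 416.5.
Along each edge there are gcd(|Δx|,|Δy|)+1 lattice points, so counting each shared vertex once the boundary has gcd(5,8) + gcd(25,2) + gcd(2,15) + gcd(25,2) + gcd(7,7) = 1+1+1+1+7 = 11.
Pick's theorem gives I = A − B/2 + 1 = 416.5 − 11/2 + 1 = 412, so the closed region contains I + B = 412 + 11 = 423 lattice points.

423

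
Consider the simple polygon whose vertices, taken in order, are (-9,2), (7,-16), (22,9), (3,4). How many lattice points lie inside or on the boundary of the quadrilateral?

330

Using the shoelace formula, 2A = |((-9)·(-16) − 7·2) + (7·9 − 22·(-16)) + (22·4 − 3·9) + (3·2 − (-9)·4)| = 648, so the area is 324.
Summing gcd(|Δx|,|Δy|) over the edges gives the boundary count: gcd(16,18) + gcd(15,25) + gcd(19,5) + gcd(12,2) = 2+5+1+2 = 10.
Pick's theorem gives I = A − B/2 + 1 = 324 − 10/2 + 1 = 320, so the closed region contains I + B = 320 + 10 = 330 lattice points.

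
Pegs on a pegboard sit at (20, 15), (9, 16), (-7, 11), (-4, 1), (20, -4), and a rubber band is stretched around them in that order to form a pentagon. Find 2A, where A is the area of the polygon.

By the shoelace formula, twice the signed area is |(20·16 − 9·15) + (9·11 − (-7)·16) + ((-7)·1 − (-4)·11) + ((-4)·(-4) − 20·1) + (20·15 − 20·(-4))| = 809, so the area is 809/2.

809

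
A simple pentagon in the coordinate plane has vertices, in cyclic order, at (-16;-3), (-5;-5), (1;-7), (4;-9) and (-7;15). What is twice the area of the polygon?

The shoelace formula gives twice the area as |[(-16)·(-5) − (-5)·(-3)] + [(-5)·(-7) − 1·(-5)] + [1·(-9) − 4·(-7)] + [4·15 − (-7)·(-9)] + [(-7)·(-3) − (-16)·15]| = 382, so the area is 191.

382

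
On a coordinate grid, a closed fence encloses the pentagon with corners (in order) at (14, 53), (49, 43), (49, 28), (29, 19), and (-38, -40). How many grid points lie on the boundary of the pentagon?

The number of boundary lattice points is Σ gcd(|Δx|,|Δy|) = gcd(35,10) + gcd(0,15) + gcd(20,9) + gcd(67,59) + gcd(52,93) = 5+15+1+1+1 = 23.

23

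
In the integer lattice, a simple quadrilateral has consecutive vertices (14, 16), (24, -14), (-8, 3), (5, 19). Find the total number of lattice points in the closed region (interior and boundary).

495

By the shoelace formula, twice the signed area is |[14·(-14) − 24·16] + [24·3 − (-8)·(-14)] + [(-8)·19 − 5·3] + [5·16 − 14·19]| = 973, so the area is 486.5.
The number of boundary lattice points is Σ gcd(|Δx|,|Δy|) = gcd(10,30) + gcd(32,17) + gcd(13,16) + gcd(9,3) = 10+1+1+3 = 15.
Pick's theorem gives I = A − B/2 + 1 = 486.5 − 15/2 + 1 = 480, so the closed region contains I + B = 480 + 15 = 495 lattice points.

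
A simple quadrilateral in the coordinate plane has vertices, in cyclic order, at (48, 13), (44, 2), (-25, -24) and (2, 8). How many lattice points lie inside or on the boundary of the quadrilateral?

The shoelace formula gives twice the area as |[48·2 − 44·13] + [44·(-24) − (-25)·2] + [(-25)·8 − 2·(-24)] + [2·13 − 48·8]| = 1992, so the area is 996.
The number of boundary lattice points is Σ gcd(|Δx|,|Δy|) = gcd(4,11) + gcd(69,26) + gcd(27,32) + gcd(46,5) = 1+1+1+1 = 4.
Pick's theorem gives I = A − B/2 + 1 = 996 − 4/2 + 1 = 995, so the closed region contains I + B = 995 + 4 = 999 lattice points.

999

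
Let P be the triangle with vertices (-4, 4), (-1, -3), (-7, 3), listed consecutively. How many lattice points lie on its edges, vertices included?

Along each edge there are gcd(|Δx|,|Δy|)+1 lattice points, so counting each shared vertex once the boundary has gcd(3,7) + gcd(6,6) + gcd(3,1) = 1+6+1 = 8.

8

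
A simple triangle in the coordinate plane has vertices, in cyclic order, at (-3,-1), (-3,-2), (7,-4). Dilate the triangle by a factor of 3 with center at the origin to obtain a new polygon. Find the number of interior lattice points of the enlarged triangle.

By the shoelace formula, twice the signed area is |((-3)·(-2) − (-3)·(-1)) + ((-3)·(-4) − 7·(-2)) + (7·(-1) − (-3)·(-4))| = 10, so the area is 5.
Along each edge there are gcd(|Δx|,|Δy|)+1 lattice points, so counting each shared vertex once the boundary has gcd(0,1) + gcd(10,2) + gcd(10,3) = 1+2+1 = 4.
Scaling by 3 multiplies the area by 3² = 9 (so the new area is 45) and multiplies the boundary lattice-point count by 3, giving 12.
By Pick's theorem, the interior count of the dilated polygon is 45 − 12/2 + 1 = 40.

40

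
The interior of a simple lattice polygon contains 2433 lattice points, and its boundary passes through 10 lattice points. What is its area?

2437

Pick's theorem states A = I + B/2 − 1, so A = 2433 + 10/2 − 1 = 2437.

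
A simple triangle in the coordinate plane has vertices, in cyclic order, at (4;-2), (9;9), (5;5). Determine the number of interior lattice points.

By the shoelace formula, twice the signed area is |(4·9 − 9·(-2)) + (9·5 − 5·9) + (5·(-2) − 4·5)| = 24, so the area is 12.
Along each edge there are gcd(|Δx|,|Δy|)+1 lattice points, so counting each shared vertex once the boundary has gcd(5,11) + gcd(4,4) + gcd(1,7) = 1+4+1 = 6.
By Pick's theorem A = I + B/2 − 1, so I = 12 − 6/2 + 1 = 10.

10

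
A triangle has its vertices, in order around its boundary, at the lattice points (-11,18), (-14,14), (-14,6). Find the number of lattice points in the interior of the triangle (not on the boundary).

7

By the shoelace formula, twice the signed area is |[(-11)·14 − (-14)·18] + [(-14)·6 − (-14)·14] + [(-14)·18 − (-11)·6]| = 24, so the area is 12.
The number of boundary lattice points is Σ gcd(|Δx|,|Δy|) = gcd(3,4) + gcd(0,8) + gcd(3,12) = 1+8+3 = 12.
By Pick's theorem A = I + B/2 − 1, so I = 12 − 12/2 + 1 = 7.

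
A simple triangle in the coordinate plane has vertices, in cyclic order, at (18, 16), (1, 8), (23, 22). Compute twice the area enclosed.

The shoelace formula gives twice the area as |(18·8 − 1·16) + (1·22 − 23·8) + (23·16 − 18·22)| = 62, so the area is 31.

62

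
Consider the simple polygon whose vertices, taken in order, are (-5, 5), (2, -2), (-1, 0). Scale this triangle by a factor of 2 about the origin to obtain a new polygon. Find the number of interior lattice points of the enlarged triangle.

Using the shoelace formula, 2A = |((-5)·(-2) − 2·5) + (2·0 − (-1)·(-2)) + ((-1)·5 − (-5)·0)| = 7, so the area is 7/2.
Along each edge there are gcd(|Δx|,|Δy|)+1 lattice points, so counting each shared vertex once the boundary has gcd(7,7) + gcd(3,2) + gcd(4,5) = 7+1+1 = 9.
Scaling by 2 multiplies the area by 2² = 4 (so the new area is 14) and multiplies the boundary lattice-point count by 2, giving 18.
By Pick's theorem, the interior count of the dilated polygon is 14 − 18/2 + 1 = 6.

6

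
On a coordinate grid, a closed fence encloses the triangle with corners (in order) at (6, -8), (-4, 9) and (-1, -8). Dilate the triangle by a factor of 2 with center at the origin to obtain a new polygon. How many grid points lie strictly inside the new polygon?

Using the shoelace formula, 2A = |(6·9 − (-4)·(-8)) + ((-4)·(-8) − (-1)·9) + ((-1)·(-8) − 6·(-8))| = 119, so the area is 119/2.
Summing gcd(|Δx|,|Δy|) over the edges gives the boundary count: gcd(10,17) + gcd(3,17) + gcd(7,0) = 1+1+7 = 9.
Scaling by 2 multiplies the area by 2² = 4 (so the new area is 238) and multiplies the boundary lattice-point count by 2, giving 18.
By Pick's theorem, the interior count of the dilated polygon is 238 − 18/2 + 1 = 230.

230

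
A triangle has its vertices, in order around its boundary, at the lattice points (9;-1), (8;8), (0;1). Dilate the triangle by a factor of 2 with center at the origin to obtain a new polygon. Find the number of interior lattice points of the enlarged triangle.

By the shoelace formula, twice the signed area is |(9·8 − 8·(-1)) + (8·1 − 0·8) + (0·(-1) − 9·1)| = 79, so the area is 79/2.
Along each edge there are gcd(|Δx|,|Δy|)+1 lattice points, so counting each shared vertex once the boundary has gcd(1,9) + gcd(8,7) + gcd(9,2) = 1+1+1 = 3.
Scaling by 2 multiplies the area by 2² = 4 (so the new area is 158) and multiplies the boundary lattice-point count by 2, giving 6.
By Pick's theorem, the interior count of the dilated polygon is 158 − 6/2 + 1 = 156.

156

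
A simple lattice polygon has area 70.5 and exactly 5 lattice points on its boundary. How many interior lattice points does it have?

69

From Pick's theorem, I = A − B/2 + 1 = 70.5 − 5/2 + 1 = 69.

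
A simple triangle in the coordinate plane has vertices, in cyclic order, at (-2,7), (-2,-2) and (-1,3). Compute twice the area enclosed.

The shoelace formula gives twice the area as |[(-2)·(-2) − (-2)·7] + [(-2)·3 − (-1)·(-2)] + [(-1)·7 − (-2)·3]| = 9, so the area is 4.5.

9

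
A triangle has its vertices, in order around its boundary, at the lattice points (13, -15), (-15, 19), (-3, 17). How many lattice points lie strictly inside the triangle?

The shoelace formula gives twice the area as |(13·19 − (-15)·(-15)) + ((-15)·17 − (-3)·19) + ((-3)·(-15) − 13·17)| = 352, so the area is 176.
The number of boundary lattice points is Σ gcd(|Δx|,|Δy|) = gcd(28,34) + gcd(12,2) + gcd(16,32) = 2+2+16 = 20.
Pick's theorem gives I = A − B/2 + 1 = 176 − 20/2 + 1 = 167.

167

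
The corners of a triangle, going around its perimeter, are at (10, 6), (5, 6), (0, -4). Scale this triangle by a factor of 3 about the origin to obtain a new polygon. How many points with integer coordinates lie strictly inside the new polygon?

By the shoelace formula, twice the signed area is |(10·6 − 5·6) + (5·(-4) − 0·6) + (0·6 − 10·(-4))| = 50, so the area is 25.
The number of boundary lattice points is Σ gcd(|Δx|,|Δy|) = gcd(5,0) + gcd(5,10) + gcd(10,10) = 5+5+10 = 20.
Scaling by 3 multiplies the area by 3² = 9 (so the new area is 225) and multiplies the boundary lattice-point count by 3, giving 60.
By Pick's theorem, the interior count of the dilated polygon is 225 − 60/2 + 1 = 196.

196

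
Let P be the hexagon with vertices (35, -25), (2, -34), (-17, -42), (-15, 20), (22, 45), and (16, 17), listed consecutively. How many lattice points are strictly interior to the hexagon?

Using the shoelace formula, 2A = |(35·(-34) − 2·(-25)) + (2·(-42) − (-17)·(-34)) + ((-17)·20 − (-15)·(-42)) + ((-15)·45 − 22·20) + (22·17 − 16·45) + (16·(-25) − 35·17)| = 5228, so the area is 2614.
Along each edge there are gcd(|Δx|,|Δy|)+1 lattice points, so counting each shared vertex once the boundary has gcd(33,9) + gcd(19,8) + gcd(2,62) + gcd(37,25) + gcd(6,28) + gcd(19,42) = 3+1+2+1+2+1 = 10.
Pick's theorem gives I = A − B/2 + 1 = 2614 − 10/2 + 1 = 2610.

2610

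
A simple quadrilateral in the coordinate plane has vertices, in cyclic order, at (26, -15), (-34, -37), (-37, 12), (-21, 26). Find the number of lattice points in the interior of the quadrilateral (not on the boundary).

Using the shoelace formula, 2A = |[26·(-37) − (-34)·(-15)] + [(-34)·12 − (-37)·(-37)] + [(-37)·26 − (-21)·12] + [(-21)·(-15) − 26·26]| = 4320, so the area is 2160.
Summing gcd(|Δx|,|Δy|) over the edges gives the boundary count: gcd(60,22) + gcd(3,49) + gcd(16,14) + gcd(47,41) = 2+1+2+1 = 6.
Pick's theorem gives I = A − B/2 + 1 = 2160 − 6/2 + 1 = 2158.

2158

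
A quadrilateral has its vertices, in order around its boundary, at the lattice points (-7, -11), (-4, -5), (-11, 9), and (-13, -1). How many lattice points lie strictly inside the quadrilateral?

76

By the shoelace formula, twice the signed area is |((-7)·(-5) − (-4)·(-11)) + ((-4)·9 − (-11)·(-5)) + ((-11)·(-1) − (-13)·9) + ((-13)·(-11) − (-7)·(-1))| = 164, so the area is 82.
The number of boundary lattice points is Σ gcd(|Δx|,|Δy|) = gcd(3,6) + gcd(7,14) + gcd(2,10) + gcd(6,10) = 3+7+2+2 = 14.
Pick's theorem gives I = A − B/2 + 1 = 82 − 14/2 + 1 = 76.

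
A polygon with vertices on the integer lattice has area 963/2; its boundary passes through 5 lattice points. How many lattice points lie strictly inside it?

480

From Pick's theorem, I = A − B/2 + 1 = 963/2 − 5/2 + 1 = 480.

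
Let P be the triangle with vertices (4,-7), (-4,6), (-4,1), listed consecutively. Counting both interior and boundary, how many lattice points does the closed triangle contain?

The shoelace formula gives twice the area as |[4·6 − (-4)·(-7)] + [(-4)·1 − (-4)·6] + [(-4)·(-7) − 4·1]| = 40, so the area is 20.
Along each edge there are gcd(|Δx|,|Δy|)+1 lattice points, so counting each shared vertex once the boundary has gcd(8,13) + gcd(0,5) + gcd(8,8) = 1+5+8 = 14.
Pick's theorem gives I = A − B/2 + 1 = 20 − 14/2 + 1 = 14, so the closed region contains I + B = 14 + 14 = 28 lattice points.

28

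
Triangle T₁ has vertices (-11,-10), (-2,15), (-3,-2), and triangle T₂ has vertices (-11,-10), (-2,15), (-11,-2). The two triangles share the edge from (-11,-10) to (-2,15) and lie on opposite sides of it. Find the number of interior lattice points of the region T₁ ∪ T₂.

92

The union is the simple quadrilateral with vertices (-11,-10), (-3,-2), (-2,15), (-11,-2) in order.
Using the shoelace formula, 2A = |((-11)·(-2) − (-3)·(-10)) + ((-3)·15 − (-2)·(-2)) + ((-2)·(-2) − (-11)·15) + ((-11)·(-10) − (-11)·(-2))| = 200, so the area is 100.
The number of boundary lattice points is Σ gcd(|Δx|,|Δy|) = gcd(8,8) + gcd(1,17) + gcd(9,17) + gcd(0,8) = 8+1+1+8 = 18.
By Pick's theorem I = A − B/2 + 1 = 100 − 18/2 + 1 = 92.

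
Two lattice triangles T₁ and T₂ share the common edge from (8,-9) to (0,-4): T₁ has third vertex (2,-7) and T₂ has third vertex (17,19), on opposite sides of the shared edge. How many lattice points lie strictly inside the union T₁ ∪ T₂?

140

The union is the simple quadrilateral with vertices (8,-9), (2,-7), (0,-4), (17,19) in order.
By the shoelace formula, twice the signed area is |[8·(-7) − 2·(-9)] + [2·(-4) − 0·(-7)] + [0·19 − 17·(-4)] + [17·(-9) − 8·19]| = 283, so the area is 141.5.
The number of boundary lattice points is Σ gcd(|Δx|,|Δy|) = gcd(6,2) + gcd(2,3) + gcd(17,23) + gcd(9,28) = 2+1+1+1 = 5.
By Pick's theorem I = A − B/2 + 1 = 141.5 − 5/2 + 1 = 140.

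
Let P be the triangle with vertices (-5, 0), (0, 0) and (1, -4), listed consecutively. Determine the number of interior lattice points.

Using the shoelace formula, 2A = |((-5)·0 − 0·0) + (0·(-4) − 1·0) + (1·0 − (-5)·(-4))| = 20, so the area is 10.
The number of boundary lattice points is Σ gcd(|Δx|,|Δy|) = gcd(5,0) + gcd(1,4) + gcd(6,4) = 5+1+2 = 8.
Pick's theorem gives I = A − B/2 + 1 = 10 − 8/2 + 1 = 7.

7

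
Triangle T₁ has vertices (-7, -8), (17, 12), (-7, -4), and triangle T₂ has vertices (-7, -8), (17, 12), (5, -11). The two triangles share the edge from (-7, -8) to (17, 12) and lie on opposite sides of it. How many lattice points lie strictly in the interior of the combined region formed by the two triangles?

197

The union is the simple quadrilateral with vertices (-7, -8), (-7, -4), (17, 12), (5, -11) in order.
The shoelace formula gives twice the area as |((-7)·(-4) − (-7)·(-8)) + ((-7)·12 − 17·(-4)) + (17·(-11) − 5·12) + (5·(-8) − (-7)·(-11))| = 408, so the area is 204.
Along each edge there are gcd(|Δx|,|Δy|)+1 lattice points, so counting each shared vertex once the boundary has gcd(0,4) + gcd(24,16) + gcd(12,23) + gcd(12,3) = 4+8+1+3 = 16.
By Pick's theorem I = A − B/2 + 1 = 204 − 16/2 + 1 = 197.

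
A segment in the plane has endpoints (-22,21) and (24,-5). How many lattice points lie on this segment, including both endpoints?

The number of lattice points on a segment between lattice points is gcd(|Δx|,|Δy|) + 1 = gcd(46,26) + 1 = 2 + 1 = 3.

3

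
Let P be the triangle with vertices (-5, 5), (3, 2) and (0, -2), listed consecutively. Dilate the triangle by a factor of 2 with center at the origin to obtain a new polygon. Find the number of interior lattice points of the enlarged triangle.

By the shoelace formula, twice the signed area is |((-5)·2 − 3·5) + (3·(-2) − 0·2) + (0·5 − (-5)·(-2))| = 41, so the area is 20.5.
Summing gcd(|Δx|,|Δy|) over the edges gives the boundary count: gcd(8,3) + gcd(3,4) + gcd(5,7) = 1+1+1 = 3.
Scaling by 2 multiplies the area by 2² = 4 (so the new area is 82) and multiplies the boundary lattice-point count by 2, giving 6.
By Pick's theorem, the interior count of the dilated polygon is 82 − 6/2 + 1 = 80.

80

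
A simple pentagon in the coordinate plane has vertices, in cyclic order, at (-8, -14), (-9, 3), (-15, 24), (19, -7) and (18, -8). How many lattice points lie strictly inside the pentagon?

The shoelace formula gives twice the area as |[(-8)·3 − (-9)·(-14)] + [(-9)·24 − (-15)·3] + [(-15)·(-7) − 19·24] + [19·(-8) − 18·(-7)] + [18·(-14) − (-8)·(-8)]| = 1014, so the area is 507.
Along each edge there are gcd(|Δx|,|Δy|)+1 lattice points, so counting each shared vertex once the boundary has gcd(1,17) + gcd(6,21) + gcd(34,31) + gcd(1,1) + gcd(26,6) = 1+3+1+1+2 = 8.
Pick's theorem gives I = A − B/2 + 1 = 507 − 8/2 + 1 = 504.

504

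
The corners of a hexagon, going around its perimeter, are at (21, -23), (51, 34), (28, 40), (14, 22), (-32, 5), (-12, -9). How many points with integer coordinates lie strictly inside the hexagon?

2305

By the shoelace formula, twice the signed area is |(21·34 − 51·(-23)) + (51·40 − 28·34) + (28·22 − 14·40) + (14·5 − (-32)·22) + ((-32)·(-9) − (-12)·5) + ((-12)·(-23) − 21·(-9))| = 4618, so the area is 2309.
Summing gcd(|Δx|,|Δy|) over the edges gives the boundary count: gcd(30,57) + gcd(23,6) + gcd(14,18) + gcd(46,17) + gcd(20,14) + gcd(33,14) = 3+1+2+1+2+1 = 10.
Pick's theorem gives I = A − B/2 + 1 = 2309 − 10/2 + 1 = 2305.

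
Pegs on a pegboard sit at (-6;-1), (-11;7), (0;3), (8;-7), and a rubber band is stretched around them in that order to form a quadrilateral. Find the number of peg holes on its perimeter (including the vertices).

The number of boundary lattice points is Σ gcd(|Δx|,|Δy|) = gcd(5,8) + gcd(11,4) + gcd(8,10) + gcd(14,6) = 1+1+2+2 = 6.

6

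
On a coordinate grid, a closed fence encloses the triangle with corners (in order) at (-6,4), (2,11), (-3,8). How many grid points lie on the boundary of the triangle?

The number of boundary lattice points is Σ gcd(|Δx|,|Δy|) = gcd(8,7) + gcd(5,3) + gcd(3,4) = 1+1+1 = 3.

3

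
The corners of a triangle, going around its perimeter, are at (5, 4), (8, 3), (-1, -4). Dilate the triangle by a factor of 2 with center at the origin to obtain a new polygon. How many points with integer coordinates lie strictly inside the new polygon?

57

The shoelace formula gives twice the area as |(5·3 − 8·4) + (8·(-4) − (-1)·3) + ((-1)·4 − 5·(-4))| = 30, so the area is 15.
The number of boundary lattice points is Σ gcd(|Δx|,|Δy|) = gcd(3,1) + gcd(9,7) + gcd(6,8) = 1+1+2 = 4.
Scaling by 2 multiplies the area by 2² = 4 (so the new area is 60) and multiplies the boundary lattice-point count by 2, giving 8.
By Pick's theorem, the interior count of the dilated polygon is 60 − 8/2 + 1 = 57.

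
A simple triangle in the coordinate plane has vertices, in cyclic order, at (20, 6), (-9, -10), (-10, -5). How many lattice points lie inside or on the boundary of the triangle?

The shoelace formula gives twice the area as |[20·(-10) − (-9)·6] + [(-9)·(-5) − (-10)·(-10)] + [(-10)·6 − 20·(-5)]| = 161, so the area is 161/2.
Along each edge there are gcd(|Δx|,|Δy|)+1 lattice points, so counting each shared vertex once the boundary has gcd(29,16) + gcd(1,5) + gcd(30,11) = 1+1+1 = 3.
Pick's theorem gives I = A − B/2 + 1 = 161/2 − 3/2 + 1 = 80, so the closed region contains I + B = 80 + 3 = 83 lattice points.

83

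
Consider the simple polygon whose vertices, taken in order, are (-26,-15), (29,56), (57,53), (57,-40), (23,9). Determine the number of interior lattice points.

3280

Using the shoelace formula, 2A = |((-26)·56 − 29·(-15)) + (29·53 − 57·56) + (57·(-40) − 57·53) + (57·9 − 23·(-40)) + (23·(-15) − (-26)·9)| = 6655, so the area is 6655/2.
Along each edge there are gcd(|Δx|,|Δy|)+1 lattice points, so counting each shared vertex once the boundary has gcd(55,71) + gcd(28,3) + gcd(0,93) + gcd(34,49) + gcd(49,24) = 1+1+93+1+1 = 97.
Pick's theorem gives I = A − B/2 + 1 = 6655/2 − 97/2 + 1 = 3280.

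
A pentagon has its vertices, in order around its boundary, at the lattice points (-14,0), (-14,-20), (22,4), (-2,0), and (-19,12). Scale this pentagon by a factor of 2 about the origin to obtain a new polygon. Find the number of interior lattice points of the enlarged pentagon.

By the shoelace formula, twice the signed area is |[(-14)·(-20) − (-14)·0] + [(-14)·4 − 22·(-20)] + [22·0 − (-2)·4] + [(-2)·12 − (-19)·0] + [(-19)·0 − (-14)·12]| = 816, so the area is 408.
Summing gcd(|Δx|,|Δy|) over the edges gives the boundary count: gcd(0,20) + gcd(36,24) + gcd(24,4) + gcd(17,12) + gcd(5,12) = 20+12+4+1+1 = 38.
Scaling by 2 multiplies the area by 2² = 4 (so the new area is 1632) and multiplies the boundary lattice-point count by 2, giving 76.
By Pick's theorem, the interior count of the dilated polygon is 1632 − 76/2 + 1 = 1595.

1595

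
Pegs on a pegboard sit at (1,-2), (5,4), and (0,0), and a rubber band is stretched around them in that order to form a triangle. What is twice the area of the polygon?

14

By the shoelace formula, twice the signed area is |(1·4 − 5·(-2)) + (5·0 − 0·4) + (0·(-2) − 1·0)| = 14, so the area is 7.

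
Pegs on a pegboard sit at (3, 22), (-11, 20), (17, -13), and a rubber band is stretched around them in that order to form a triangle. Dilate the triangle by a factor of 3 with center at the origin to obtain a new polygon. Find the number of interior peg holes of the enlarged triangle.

2317

Using the shoelace formula, 2A = |(3·20 − (-11)·22) + ((-11)·(-13) − 17·20) + (17·22 − 3·(-13))| = 518, so the area is 259.
The number of boundary lattice points is Σ gcd(|Δx|,|Δy|) = gcd(14,2) + gcd(28,33) + gcd(14,35) = 2+1+7 = 10.
Scaling by 3 multiplies the area by 3² = 9 (so the new area is 2331) and multiplies the boundary lattice-point count by 3, giving 30.
By Pick's theorem, the interior count of the dilated polygon is 2331 − 30/2 + 1 = 2317.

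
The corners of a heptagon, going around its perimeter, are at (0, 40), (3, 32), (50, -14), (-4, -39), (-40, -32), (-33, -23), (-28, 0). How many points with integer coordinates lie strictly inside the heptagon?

3546

The shoelace formula gives twice the area as |(0·32 − 3·40) + (3·(-14) − 50·32) + (50·(-39) − (-4)·(-14)) + ((-4)·(-32) − (-40)·(-39)) + ((-40)·(-23) − (-33)·(-32)) + ((-33)·0 − (-28)·(-23)) + ((-28)·40 − 0·0)| = 7100, so the area is 3550.
Along each edge there are gcd(|Δx|,|Δy|)+1 lattice points, so counting each shared vertex once the boundary has gcd(3,8) + gcd(47,46) + gcd(54,25) + gcd(36,7) + gcd(7,9) + gcd(5,23) + gcd(28,40) = 1+1+1+1+1+1+4 = 10.
By Pick's theorem A = I + B/2 − 1, so I = 3550 − 10/2 + 1 = 3546.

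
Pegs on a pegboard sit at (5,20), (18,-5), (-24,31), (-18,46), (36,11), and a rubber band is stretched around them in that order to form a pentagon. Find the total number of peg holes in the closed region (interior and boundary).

The shoelace formula gives twice the area as |[5·(-5) − 18·20] + [18·31 − (-24)·(-5)] + [(-24)·46 − (-18)·31] + [(-18)·11 − 36·46] + [36·20 − 5·11]| = 1682, so the area is 841.
The number of boundary lattice points is Σ gcd(|Δx|,|Δy|) = gcd(13,25) + gcd(42,36) + gcd(6,15) + gcd(54,35) + gcd(31,9) = 1+6+3+1+1 = 12.
Pick's theorem gives I = A − B/2 + 1 = 841 − 12/2 + 1 = 836, so the closed region contains I + B = 836 + 12 = 848 lattice points.

848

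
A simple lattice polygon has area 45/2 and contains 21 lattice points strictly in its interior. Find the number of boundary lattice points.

Pick's theorem gives A = I + B/2 − 1, so B = 2(A − I + 1) = 2(45/2 − 21 + 1) = 5.

5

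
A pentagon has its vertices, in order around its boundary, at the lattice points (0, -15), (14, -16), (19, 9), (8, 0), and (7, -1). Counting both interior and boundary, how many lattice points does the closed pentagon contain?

236

By the shoelace formula, twice the signed area is |[0·(-16) − 14·(-15)] + [14·9 − 19·(-16)] + [19·0 − 8·9] + [8·(-1) − 7·0] + [7·(-15) − 0·(-1)]| = 455, so the area is 227.5.
Along each edge there are gcd(|Δx|,|Δy|)+1 lattice points, so counting each shared vertex once the boundary has gcd(14,1) + gcd(5,25) + gcd(11,9) + gcd(1,1) + gcd(7,14) = 1+5+1+1+7 = 15.
Pick's theorem gives I = A − B/2 + 1 = 227.5 − 15/2 + 1 = 221, so the closed region contains I + B = 221 + 15 = 236 lattice points.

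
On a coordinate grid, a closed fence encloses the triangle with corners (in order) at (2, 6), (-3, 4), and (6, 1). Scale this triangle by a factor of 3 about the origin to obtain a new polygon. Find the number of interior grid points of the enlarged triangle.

By the shoelace formula, twice the signed area is |[2·4 − (-3)·6] + [(-3)·1 − 6·4] + [6·6 − 2·1]| = 33, so the area is 16.5.
Along each edge there are gcd(|Δx|,|Δy|)+1 lattice points, so counting each shared vertex once the boundary has gcd(5,2) + gcd(9,3) + gcd(4,5) = 1+3+1 = 5.
Scaling by 3 multiplies the area by 3² = 9 (so the new area is 297/2) and multiplies the boundary lattice-point count by 3, giving 15.
By Pick's theorem, the interior count of the dilated polygon is 297/2 − 15/2 + 1 = 142.

142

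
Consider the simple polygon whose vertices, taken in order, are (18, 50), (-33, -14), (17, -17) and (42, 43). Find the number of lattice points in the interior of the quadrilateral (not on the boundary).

2481

Using the shoelace formula, 2A = |[18·(-14) − (-33)·50] + [(-33)·(-17) − 17·(-14)] + [17·43 − 42·(-17)] + [42·50 − 18·43]| = 4968, so the area is 2484.
Summing gcd(|Δx|,|Δy|) over the edges gives the boundary count: gcd(51,64) + gcd(50,3) + gcd(25,60) + gcd(24,7) = 1+1+5+1 = 8.
Pick's theorem gives I = A − B/2 + 1 = 2484 − 8/2 + 1 = 2481.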